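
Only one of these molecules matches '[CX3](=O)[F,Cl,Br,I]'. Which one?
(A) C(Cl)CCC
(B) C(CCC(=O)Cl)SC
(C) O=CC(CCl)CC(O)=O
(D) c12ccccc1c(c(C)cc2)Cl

B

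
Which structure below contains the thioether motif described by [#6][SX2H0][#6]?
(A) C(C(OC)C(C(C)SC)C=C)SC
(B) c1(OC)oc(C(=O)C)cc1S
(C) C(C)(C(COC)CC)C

[#6][SX2H0][#6] describes an aliphatic sulfur bridging two carbons with no H on the sulfur (a thioether).
(A) contains a methylthio ether (-SCH3), which satisfies every atom and bond constraint.
(B) has a thiol (-SH) but the sulfur has H1, not H0 bridging two carbons.
(C) has a methoxy ether (-OCH3) but the bridging atom is O, not S.
So the answer is (A).

A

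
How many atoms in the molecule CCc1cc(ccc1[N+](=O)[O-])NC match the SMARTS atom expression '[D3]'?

4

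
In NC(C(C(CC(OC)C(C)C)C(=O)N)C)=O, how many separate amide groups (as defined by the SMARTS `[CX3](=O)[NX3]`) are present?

2

[CX3](=O)[NX3] is the SMARTS for an amide: a carbonyl carbon bonded to a trivalent nitrogen.
The molecule carries 2 separate instances of a primary amide (-C(=O)NH2) meeting every constraint; each maps to a distinct set of atoms, giving 2 matches.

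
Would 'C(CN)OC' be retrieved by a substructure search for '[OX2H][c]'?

The pattern [OX2H][c] describes a hydroxyl oxygen attached to an aromatic carbon — a phenol.
The closest candidate here is a methoxy ether (-OCH3), but the oxygen has H0, not H1. No other fragment satisfies the full query, so there is no match.

No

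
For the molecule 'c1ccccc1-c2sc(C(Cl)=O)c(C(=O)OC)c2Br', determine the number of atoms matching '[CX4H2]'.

0

Check the 19 heavy atoms by environment: 1× s (aromatic, H0, X2) → no; 5× c (aromatic, H0, X3) → no; 2× C (H0, X3) → no; 2× O (H0, X1) → no; 1× O (H0, X2) → no; 1× C (H3, X4) → no; 1× Br (H0, X1) → no; 1× Cl (H0, X1) → no; 5× c (aromatic, H1, X3) → no.
No environment satisfies the query, so 0 matching atoms.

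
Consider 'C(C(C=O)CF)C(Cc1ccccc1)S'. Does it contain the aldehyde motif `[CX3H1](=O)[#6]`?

The pattern [CX3H1](=O)[#6] describes an sp2 carbon with one H, double-bonded to O and single-bonded to carbon — an aldehyde.
The molecule carries an aldehyde (-CHO), whose atoms satisfy every constraint of the query, so the pattern matches.

Yes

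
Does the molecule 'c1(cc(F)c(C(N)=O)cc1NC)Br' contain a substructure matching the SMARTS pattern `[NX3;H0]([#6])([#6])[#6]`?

No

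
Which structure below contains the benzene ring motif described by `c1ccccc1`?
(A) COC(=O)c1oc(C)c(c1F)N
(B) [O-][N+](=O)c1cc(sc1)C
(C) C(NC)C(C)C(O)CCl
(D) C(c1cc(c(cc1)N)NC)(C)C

c1ccccc1 describes six aromatic carbons in a ring (a benzene ring).
(A) has a methyl group (-CH3) but no six-membered all-carbon aromatic ring is present.
(B) has a methyl group (-CH3) but no six-membered all-carbon aromatic ring is present.
(C) has a methyl group (-CH3) but no six-membered all-carbon aromatic ring is present.
(D) contains the required atom environment, so the pattern matches.
So the answer is (D).

D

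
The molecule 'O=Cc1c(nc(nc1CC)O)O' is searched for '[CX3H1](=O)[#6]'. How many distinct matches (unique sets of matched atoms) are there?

[CX3H1](=O)[#6] is the SMARTS for an aldehyde: an sp2 carbon with one H, double-bonded to O and single-bonded to carbon.
Exactly one fragment in the molecule meets all constraints, giving 1 match.

1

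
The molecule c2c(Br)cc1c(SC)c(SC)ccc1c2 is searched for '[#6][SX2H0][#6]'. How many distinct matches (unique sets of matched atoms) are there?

2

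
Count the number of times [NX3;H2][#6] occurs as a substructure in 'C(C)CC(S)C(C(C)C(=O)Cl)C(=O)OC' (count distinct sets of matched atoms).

0

[NX3;H2][#6] is the SMARTS for a primary amine: a trivalent nitrogen with two H attached to carbon.
No fragment in the molecule satisfies every constraint, giving 0 matches.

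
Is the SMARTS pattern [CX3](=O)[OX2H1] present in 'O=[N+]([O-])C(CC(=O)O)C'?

Yes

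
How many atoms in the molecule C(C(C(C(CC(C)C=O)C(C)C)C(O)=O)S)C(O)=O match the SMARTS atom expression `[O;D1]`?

The query [O;D1] means: aliphatic oxygen bonded to exactly one heavy atom.
Check the 19 heavy atoms by environment: 3× C (D2) → no; 7× C (D3) → no; 3× C (D1) → no; 5× O (D1) → match; 1× S (D1) → no.
That gives 5 matching atoms.

5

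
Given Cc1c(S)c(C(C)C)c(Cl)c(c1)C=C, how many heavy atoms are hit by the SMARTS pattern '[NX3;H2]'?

Check the 14 heavy atoms by environment: 5× c (aromatic, H0, X3) → no; 1× c (aromatic, H1, X3) → no; 3× C (H3, X4) → no; 1× Cl (H0, X1) → no; 1× C (H1, X4) → no; 1× C (H1, X3) → no; 1× C (H2, X3) → no; 1× S (H1, X2) → no.
No environment satisfies the query, so 0 matching atoms.

0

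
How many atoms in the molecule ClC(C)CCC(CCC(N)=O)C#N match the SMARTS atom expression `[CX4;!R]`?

7

The query [CX4;!R] means: aliphatic carbon with four total connections, not in a ring.
Check the 13 heavy atoms by environment: 7× C (X4, acyclic) → match; 1× C (X2, acyclic) → no; 1× N (X1, acyclic) → no; 1× Cl (X1, acyclic) → no; 1× C (X3, acyclic) → no; 1× O (X1, acyclic) → no; 1× N (X3, acyclic) → no.
That gives 7 matching atoms.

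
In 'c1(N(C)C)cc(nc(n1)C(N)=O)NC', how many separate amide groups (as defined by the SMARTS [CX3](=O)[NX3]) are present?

1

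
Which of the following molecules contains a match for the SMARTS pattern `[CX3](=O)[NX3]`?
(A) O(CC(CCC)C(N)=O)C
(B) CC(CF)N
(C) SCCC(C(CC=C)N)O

A

[CX3](=O)[NX3] describes a carbonyl carbon bonded to a trivalent nitrogen (an amide).
(A) contains a primary amide (-C(=O)NH2), which satisfies every atom and bond constraint.
(B) has a primary amino group (-NH2) but the -NH2 is not attached to a carbonyl carbon.
(C) has a primary amino group (-NH2) but the -NH2 is not attached to a carbonyl carbon.
So the answer is (A).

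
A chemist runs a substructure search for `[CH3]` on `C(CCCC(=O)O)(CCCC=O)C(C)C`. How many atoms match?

The query [CH3] means: aliphatic carbon with exactly three hydrogens.
Check the 15 heavy atoms by environment: 6× C (H2) → no; 3× C (H1) → no; 2× C (H3) → match; 2× O (H0) → no; 1× C (H0) → no; 1× O (H1) → no.
That gives 2 matching atoms.

2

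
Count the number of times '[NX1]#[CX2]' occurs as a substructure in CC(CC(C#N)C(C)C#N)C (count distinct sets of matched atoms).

2

[NX1]#[CX2] is the SMARTS for a nitrile: a nitrogen triple-bonded to a two-connected carbon.
The molecule carries 2 separate instances of a nitrile (-C#N) meeting every constraint; each maps to a distinct set of atoms, giving 2 matches.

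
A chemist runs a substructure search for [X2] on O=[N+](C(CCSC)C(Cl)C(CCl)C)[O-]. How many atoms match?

1

The query [X2] means: any atom with exactly two total connections (bonds + H).
Check the 14 heavy atoms by environment: 8× C (X4) → no; 2× Cl (X1) → no; 1× N (charge +1, X3) → no; 1× O (charge -1, X1) → no; 1× O (X1) → no; 1× S (X2) → match.
That gives 1 matching atom.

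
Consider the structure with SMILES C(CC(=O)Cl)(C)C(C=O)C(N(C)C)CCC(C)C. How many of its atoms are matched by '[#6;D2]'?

The query [#6;D2] means: any carbon bonded to exactly two heavy atoms.
Check the 18 heavy atoms by environment: 4× C (D2) → match; 5× C (D3) → no; 5× C (D1) → no; 2× O (D1) → no; 1× Cl (D1) → no; 1× N (D3) → no.
That gives 4 matching atoms.

4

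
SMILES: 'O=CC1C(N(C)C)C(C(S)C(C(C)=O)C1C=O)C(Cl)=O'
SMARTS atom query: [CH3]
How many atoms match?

The query [CH3] means: aliphatic carbon with exactly three hydrogens.
Check the 20 heavy atoms by environment: 8× C (H1) → no; 1× S (H1) → no; 1× N (H0) → no; 3× C (H3) → match; 4× O (H0) → no; 2× C (H0) → no; 1× Cl (H0) → no.
That gives 3 matching atoms.

3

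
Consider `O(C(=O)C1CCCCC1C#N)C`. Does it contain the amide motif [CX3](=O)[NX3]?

No

The pattern [CX3](=O)[NX3] describes a carbonyl carbon bonded to a trivalent nitrogen — an amide.
The closest candidate here is a methyl-ester group (-C(=O)OCH3), but the carbonyl is bonded to O, not to an NX3 nitrogen. No other fragment satisfies the full query, so there is no match.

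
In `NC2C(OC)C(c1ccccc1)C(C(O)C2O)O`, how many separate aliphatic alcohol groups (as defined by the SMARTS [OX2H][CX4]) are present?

3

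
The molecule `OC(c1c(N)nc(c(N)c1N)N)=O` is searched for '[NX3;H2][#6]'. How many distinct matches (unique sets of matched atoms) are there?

4

[NX3;H2][#6] is the SMARTS for a primary amine: a trivalent nitrogen with two H attached to carbon.
The molecule carries 4 separate instances of a primary amino group (-NH2) meeting every constraint; each maps to a distinct set of atoms, giving 4 matches.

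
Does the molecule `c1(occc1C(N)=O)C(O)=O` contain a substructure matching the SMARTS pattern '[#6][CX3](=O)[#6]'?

The pattern [#6][CX3](=O)[#6] describes a carbonyl carbon (no H) flanked by two carbons — a ketone.
The closest candidate here is a primary amide (-C(=O)NH2), but one neighbour of the carbonyl carbon is N, not C. No other fragment satisfies the full query, so there is no match.

No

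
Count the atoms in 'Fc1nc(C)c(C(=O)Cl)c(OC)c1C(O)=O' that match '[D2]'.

The query [D2] means: atom with exactly two heavy-atom neighbours.
Check the 16 heavy atoms by environment: 1× n (aromatic, D2) → match; 5× c (aromatic, D3) → no; 1× F (D1) → no; 1× O (D2) → match; 2× C (D1) → no; 2× C (D3) → no; 3× O (D1) → no; 1× Cl (D1) → no.
Summing the matching environments: 1 + 1 = 2 matching atoms.

2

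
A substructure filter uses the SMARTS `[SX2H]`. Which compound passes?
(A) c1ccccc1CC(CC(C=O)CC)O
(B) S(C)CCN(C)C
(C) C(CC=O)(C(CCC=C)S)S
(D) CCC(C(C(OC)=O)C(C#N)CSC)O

C

[SX2H] describes an aliphatic sulfur with two connections, one being H (a thiol).
(A) has a hydroxyl group (-OH) but it is an -OH, not an -SH.
(B) has a methylthio ether (-SCH3) but the sulfur has H0 (bonded to two carbons), not H1.
(C) contains a thiol (-SH), which satisfies every atom and bond constraint.
(D) has a hydroxyl group (-OH) but it is an -OH, not an -SH.
So the answer is (C).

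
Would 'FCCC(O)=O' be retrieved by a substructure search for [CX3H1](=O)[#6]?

No

The pattern [CX3H1](=O)[#6] describes an sp2 carbon with one H, double-bonded to O and single-bonded to carbon — an aldehyde.
The closest candidate here is a carboxylic acid group (-C(=O)OH), but the carbonyl carbon has H0 and is bonded to O, not H1. No other fragment satisfies the full query, so there is no match.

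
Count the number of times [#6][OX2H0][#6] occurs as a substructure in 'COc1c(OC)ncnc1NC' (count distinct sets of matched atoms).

2

[#6][OX2H0][#6] is the SMARTS for an ether: an aliphatic oxygen bridging two carbons with no H on the oxygen.
The molecule carries 2 separate instances of a methoxy ether (-OCH3) meeting every constraint; each maps to a distinct set of atoms, giving 2 matches.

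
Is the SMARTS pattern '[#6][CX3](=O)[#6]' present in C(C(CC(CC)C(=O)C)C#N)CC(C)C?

Yes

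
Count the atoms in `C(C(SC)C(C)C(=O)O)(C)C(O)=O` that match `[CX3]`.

2

Check the 13 heavy atoms by environment: 6× C (X4) → no; 2× C (X3) → match; 2× O (X1) → no; 2× O (X2) → no; 1× S (X2) → no.
That gives 2 matching atoms.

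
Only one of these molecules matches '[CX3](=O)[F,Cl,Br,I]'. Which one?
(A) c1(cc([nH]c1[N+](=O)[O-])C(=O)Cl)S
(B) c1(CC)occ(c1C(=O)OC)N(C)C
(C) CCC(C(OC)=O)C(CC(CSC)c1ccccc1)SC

A

[CX3](=O)[F,Cl,Br,I] describes a carbonyl carbon bonded to a halogen (an acyl halide).
(A) contains an acyl chloride (-C(=O)Cl), which satisfies every atom and bond constraint.
(B) has a methyl-ester group (-C(=O)OCH3) but the carbonyl is bonded to -O-C, not to a halogen.
(C) has a methyl-ester group (-C(=O)OCH3) but the carbonyl is bonded to -O-C, not to a halogen.
So the answer is (A).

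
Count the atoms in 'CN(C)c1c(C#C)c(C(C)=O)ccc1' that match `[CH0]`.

Check the 14 heavy atoms by environment: 3× c (aromatic, H0) → no; 3× c (aromatic, H1) → no; 2× C (H0) → match; 1× C (H1) → no; 1× O (H0) → no; 3× C (H3) → no; 1× N (H0) → no.
That gives 2 matching atoms.

2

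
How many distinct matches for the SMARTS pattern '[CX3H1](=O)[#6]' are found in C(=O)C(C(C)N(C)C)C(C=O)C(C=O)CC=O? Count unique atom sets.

4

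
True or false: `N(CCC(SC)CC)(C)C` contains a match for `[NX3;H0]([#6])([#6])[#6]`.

True

The pattern [NX3;H0]([#6])([#6])[#6] describes a trivalent nitrogen with no H, bonded to three carbons — a tertiary amine.
The molecule carries a dimethylamino group (-N(CH3)2), whose atoms satisfy every constraint of the query, so the pattern matches.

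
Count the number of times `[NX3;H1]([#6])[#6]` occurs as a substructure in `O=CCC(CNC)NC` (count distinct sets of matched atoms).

2

[NX3;H1]([#6])[#6] is the SMARTS for a secondary amine: a trivalent nitrogen with one H, bonded to two carbons.
The molecule carries 2 separate instances of an N-methylamino group (-NHCH3) meeting every constraint; each maps to a distinct set of atoms, giving 2 matches.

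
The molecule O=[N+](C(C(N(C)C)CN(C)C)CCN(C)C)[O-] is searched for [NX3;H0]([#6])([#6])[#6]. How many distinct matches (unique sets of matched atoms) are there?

[NX3;H0]([#6])([#6])[#6] is the SMARTS for a tertiary amine: a trivalent nitrogen with no H, bonded to three carbons.
The molecule carries 3 separate instances of a dimethylamino group (-N(CH3)2) meeting every constraint; each maps to a distinct set of atoms, giving 3 matches.

3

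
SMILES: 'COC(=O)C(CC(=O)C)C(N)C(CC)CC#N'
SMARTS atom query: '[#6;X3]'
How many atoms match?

2

The query [#6;X3] means: any carbon (aromatic or not) with three total connections.
Check the 17 heavy atoms by environment: 9× C (X4) → no; 2× C (X3) → match; 2× O (X1) → no; 1× O (X2) → no; 1× C (X2) → no; 1× N (X1) → no; 1× N (X3) → no.
That gives 2 matching atoms.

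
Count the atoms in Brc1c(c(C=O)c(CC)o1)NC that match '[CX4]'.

3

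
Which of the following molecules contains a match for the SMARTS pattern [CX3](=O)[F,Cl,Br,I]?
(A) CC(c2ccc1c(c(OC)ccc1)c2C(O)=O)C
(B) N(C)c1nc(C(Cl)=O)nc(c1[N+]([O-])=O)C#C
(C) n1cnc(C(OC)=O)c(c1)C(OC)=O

B

[CX3](=O)[F,Cl,Br,I] describes a carbonyl carbon bonded to a halogen (an acyl halide).
(A) has a carboxylic acid group (-C(=O)OH) but the carbonyl is bonded to -OH, not to a halogen.
(B) contains an acyl chloride (-C(=O)Cl), which satisfies every atom and bond constraint.
(C) has a methyl-ester group (-C(=O)OCH3) but the carbonyl is bonded to -O-C, not to a halogen.
So the answer is (B).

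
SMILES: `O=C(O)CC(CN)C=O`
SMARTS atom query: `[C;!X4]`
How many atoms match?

Check the 9 heavy atoms by environment: 3× C (X4) → no; 1× N (X3) → no; 2× C (X3) → match; 2× O (X1) → no; 1× O (X2) → no.
That gives 2 matching atoms.

2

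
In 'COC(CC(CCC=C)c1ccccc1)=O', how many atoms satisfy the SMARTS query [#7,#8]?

The query [#7,#8] means: nitrogen or oxygen (comma = OR).
Check the 16 heavy atoms by environment: 8× C → no; 2× O → match; 6× c (aromatic) → no.
That gives 2 matching atoms.

2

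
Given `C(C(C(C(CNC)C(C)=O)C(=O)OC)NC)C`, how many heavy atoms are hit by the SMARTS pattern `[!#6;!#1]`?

5

Check the 17 heavy atoms by environment: 12× C → no; 3× O → match; 2× N → match.
Summing the matching environments: 3 + 2 = 5 matching atoms.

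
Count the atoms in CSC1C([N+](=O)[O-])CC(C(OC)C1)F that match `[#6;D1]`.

2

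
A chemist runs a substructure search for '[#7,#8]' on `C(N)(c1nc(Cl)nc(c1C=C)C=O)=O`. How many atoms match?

5

The query [#7,#8] means: nitrogen or oxygen (comma = OR).
Check the 14 heavy atoms by environment: 2× n (aromatic) → match; 4× c (aromatic) → no; 4× C → no; 2× O → match; 1× N → match; 1× Cl → no.
Summing the matching environments: 2 + 2 + 1 = 5 matching atoms.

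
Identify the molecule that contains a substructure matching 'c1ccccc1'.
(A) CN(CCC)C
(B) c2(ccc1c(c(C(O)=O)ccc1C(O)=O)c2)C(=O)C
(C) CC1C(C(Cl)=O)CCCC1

B

c1ccccc1 describes six aromatic carbons in a ring (a benzene ring).
(A) has a methyl group (-CH3) but no six-membered all-carbon aromatic ring is present.
(B) contains the required atom environment, so the pattern matches.
(C) has a methyl group (-CH3) but no six-membered all-carbon aromatic ring is present.
So the answer is (B).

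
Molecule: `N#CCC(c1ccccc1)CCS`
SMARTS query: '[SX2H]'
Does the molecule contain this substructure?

The pattern [SX2H] describes an aliphatic sulfur with two connections, one being H — a thiol.
The molecule carries a thiol (-SH), whose atoms satisfy every constraint of the query, so the pattern matches.

Yes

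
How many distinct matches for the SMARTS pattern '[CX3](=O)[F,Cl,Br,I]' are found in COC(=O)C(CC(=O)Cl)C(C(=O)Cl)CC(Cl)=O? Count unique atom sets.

3

[CX3](=O)[F,Cl,Br,I] is the SMARTS for an acyl halide: a carbonyl carbon bonded to a halogen.
The molecule carries 3 separate instances of an acyl chloride (-C(=O)Cl) meeting every constraint; each maps to a distinct set of atoms, giving 3 matches.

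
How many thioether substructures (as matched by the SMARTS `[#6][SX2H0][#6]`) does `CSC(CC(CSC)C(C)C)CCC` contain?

[#6][SX2H0][#6] is the SMARTS for a thioether: an aliphatic sulfur bridging two carbons with no H on the sulfur.
The molecule carries 2 separate instances of a methylthio ether (-SCH3) meeting every constraint; each maps to a distinct set of atoms, giving 2 matches.

2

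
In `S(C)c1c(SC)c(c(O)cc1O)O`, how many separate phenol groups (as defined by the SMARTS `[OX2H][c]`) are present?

3

[OX2H][c] is the SMARTS for a phenol: a hydroxyl oxygen attached to an aromatic carbon.
The molecule carries 3 separate instances of a hydroxyl group (-OH) meeting every constraint; each maps to a distinct set of atoms, giving 3 matches.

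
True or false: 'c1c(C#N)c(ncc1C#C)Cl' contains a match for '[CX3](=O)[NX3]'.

False

The pattern [CX3](=O)[NX3] describes a carbonyl carbon bonded to a trivalent nitrogen — an amide.
The closest candidate here is a nitrile (-C#N), but the nitrile N is NX1 (triple-bonded), not NX3. No other fragment satisfies the full query, so there is no match.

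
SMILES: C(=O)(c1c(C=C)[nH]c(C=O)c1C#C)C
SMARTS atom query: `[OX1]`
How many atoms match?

The query [OX1] means: aliphatic oxygen with one total connection — typically a carbonyl =O or an oxide.
Check the 14 heavy atoms by environment: 1× n (aromatic, X3) → no; 4× c (aromatic, X3) → no; 4× C (X3) → no; 2× O (X1) → match; 1× C (X4) → no; 2× C (X2) → no.
That gives 2 matching atoms.

2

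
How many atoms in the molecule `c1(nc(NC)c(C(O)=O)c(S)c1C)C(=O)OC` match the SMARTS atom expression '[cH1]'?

The query [cH1] means: aromatic carbon bearing exactly one hydrogen.
Check the 17 heavy atoms by environment: 1× n (aromatic, H0) → no; 5× c (aromatic, H0) → no; 2× C (H0) → no; 3× O (H0) → no; 1× O (H1) → no; 3× C (H3) → no; 1× N (H1) → no; 1× S (H1) → no.
No environment satisfies the query, so 0 matching atoms.

0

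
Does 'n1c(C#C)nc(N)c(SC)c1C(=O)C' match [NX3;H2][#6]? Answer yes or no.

Yes

The pattern [NX3;H2][#6] describes a trivalent nitrogen with two H attached to carbon — a primary amine.
The molecule carries a primary amino group (-NH2), whose atoms satisfy every constraint of the query, so the pattern matches.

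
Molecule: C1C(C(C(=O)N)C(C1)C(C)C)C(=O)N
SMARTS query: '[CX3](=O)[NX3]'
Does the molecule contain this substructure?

Yes

The pattern [CX3](=O)[NX3] describes a carbonyl carbon bonded to a trivalent nitrogen — an amide.
The molecule carries a primary amide (-C(=O)NH2), whose atoms satisfy every constraint of the query, so the pattern matches.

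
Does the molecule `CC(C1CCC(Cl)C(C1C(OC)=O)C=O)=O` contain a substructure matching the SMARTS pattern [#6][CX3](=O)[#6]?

Yes

The pattern [#6][CX3](=O)[#6] describes a carbonyl carbon (no H) flanked by two carbons — a ketone.
The molecule carries an acetyl/ketone group (-C(=O)CH3), whose atoms satisfy every constraint of the query, so the pattern matches.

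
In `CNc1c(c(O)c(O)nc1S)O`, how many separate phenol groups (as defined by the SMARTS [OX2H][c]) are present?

3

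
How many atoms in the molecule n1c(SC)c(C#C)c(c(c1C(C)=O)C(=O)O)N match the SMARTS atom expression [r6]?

6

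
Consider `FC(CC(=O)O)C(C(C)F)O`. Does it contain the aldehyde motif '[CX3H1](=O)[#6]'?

The pattern [CX3H1](=O)[#6] describes an sp2 carbon with one H, double-bonded to O and single-bonded to carbon — an aldehyde.
The closest candidate here is a carboxylic acid group (-C(=O)OH), but the carbonyl carbon has H0 and is bonded to O, not H1. No other fragment satisfies the full query, so there is no match.

No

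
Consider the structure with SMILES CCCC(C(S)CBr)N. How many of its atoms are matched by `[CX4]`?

6

The query [CX4] means: C with X4: aliphatic carbon with exactly 4 total connections (bonds + H).
Check the 9 heavy atoms by environment: 6× C (X4) → match; 1× Br (X1) → no; 1× S (X2) → no; 1× N (X3) → no.
That gives 6 matching atoms.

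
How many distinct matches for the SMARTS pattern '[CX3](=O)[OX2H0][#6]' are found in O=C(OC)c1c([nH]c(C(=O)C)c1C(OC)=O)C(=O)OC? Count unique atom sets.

[CX3](=O)[OX2H0][#6] is the SMARTS for an ester: a carbonyl carbon bonded to an oxygen that is itself bonded to carbon (no H on that O).
The molecule carries 3 separate instances of a methyl-ester group (-C(=O)OCH3) meeting every constraint; each maps to a distinct set of atoms, giving 3 matches.

3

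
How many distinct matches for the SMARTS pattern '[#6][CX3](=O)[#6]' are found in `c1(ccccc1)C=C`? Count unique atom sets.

[#6][CX3](=O)[#6] is the SMARTS for a ketone: a carbonyl carbon (no H) flanked by two carbons.
No fragment in the molecule satisfies every constraint, giving 0 matches.

0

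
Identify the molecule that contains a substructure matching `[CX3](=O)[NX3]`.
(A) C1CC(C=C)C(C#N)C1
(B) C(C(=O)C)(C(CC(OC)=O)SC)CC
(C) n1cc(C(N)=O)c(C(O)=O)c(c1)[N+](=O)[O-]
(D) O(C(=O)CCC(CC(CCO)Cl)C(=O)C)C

C

[CX3](=O)[NX3] describes a carbonyl carbon bonded to a trivalent nitrogen (an amide).
(A) has a nitrile (-C#N) but the nitrile N is NX1 (triple-bonded), not NX3.
(B) has a methyl-ester group (-C(=O)OCH3) but the carbonyl is bonded to O, not to an NX3 nitrogen.
(C) contains a primary amide (-C(=O)NH2), which satisfies every atom and bond constraint.
(D) has a methyl-ester group (-C(=O)OCH3) but the carbonyl is bonded to O, not to an NX3 nitrogen.
So the answer is (C).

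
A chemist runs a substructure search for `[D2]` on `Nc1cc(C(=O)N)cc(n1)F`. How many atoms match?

The query [D2] means: atom with exactly two heavy-atom neighbours.
Check the 11 heavy atoms by environment: 1× n (aromatic, D2) → match; 3× c (aromatic, D3) → no; 2× c (aromatic, D2) → match; 1× C (D3) → no; 1× O (D1) → no; 2× N (D1) → no; 1× F (D1) → no.
Summing the matching environments: 1 + 2 = 3 matching atoms.

3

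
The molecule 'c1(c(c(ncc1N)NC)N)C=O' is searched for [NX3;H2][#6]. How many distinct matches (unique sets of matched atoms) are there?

2

[NX3;H2][#6] is the SMARTS for a primary amine: a trivalent nitrogen with two H attached to carbon.
The molecule carries 2 separate instances of a primary amino group (-NH2) meeting every constraint; each maps to a distinct set of atoms, giving 2 matches.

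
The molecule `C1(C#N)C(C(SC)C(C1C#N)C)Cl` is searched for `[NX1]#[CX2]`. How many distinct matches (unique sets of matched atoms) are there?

2

[NX1]#[CX2] is the SMARTS for a nitrile: a nitrogen triple-bonded to a two-connected carbon.
The molecule carries 2 separate instances of a nitrile (-C#N) meeting every constraint; each maps to a distinct set of atoms, giving 2 matches.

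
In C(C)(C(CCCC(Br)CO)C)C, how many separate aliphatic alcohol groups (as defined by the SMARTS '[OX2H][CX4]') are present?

1

[OX2H][CX4] is the SMARTS for an aliphatic alcohol: a hydroxyl oxygen bound to an sp3 (X4) carbon.
Exactly one fragment in the molecule meets all constraints, giving 1 match.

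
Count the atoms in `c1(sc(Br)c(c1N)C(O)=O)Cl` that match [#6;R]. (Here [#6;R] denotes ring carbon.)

4

The query [#6;R] means: carbon that is part of a ring.
Check the 11 heavy atoms by environment: 1× s (aromatic, in 5-ring) → no; 4× c (aromatic, in 5-ring) → match; 1× C (acyclic) → no; 2× O (acyclic) → no; 1× N (acyclic) → no; 1× Br (acyclic) → no; 1× Cl (acyclic) → no.
That gives 4 matching atoms.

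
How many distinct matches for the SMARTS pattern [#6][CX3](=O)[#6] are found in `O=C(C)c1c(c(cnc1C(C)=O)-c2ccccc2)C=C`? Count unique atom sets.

2

[#6][CX3](=O)[#6] is the SMARTS for a ketone: a carbonyl carbon (no H) flanked by two carbons.
The molecule carries 2 separate instances of an acetyl/ketone group (-C(=O)CH3) meeting every constraint; each maps to a distinct set of atoms, giving 2 matches.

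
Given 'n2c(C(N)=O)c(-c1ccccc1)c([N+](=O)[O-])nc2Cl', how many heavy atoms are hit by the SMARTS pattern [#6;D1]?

0

The query [#6;D1] means: carbon bonded to exactly one heavy atom.
Check the 19 heavy atoms by environment: 2× n (aromatic, D2) → no; 5× c (aromatic, D3) → no; 1× C (D3) → no; 2× O (D1) → no; 1× N (D1) → no; 5× c (aromatic, D2) → no; 1× N (charge +1, D3) → no; 1× O (charge -1, D1) → no; 1× Cl (D1) → no.
No environment satisfies the query, so 0 matching atoms.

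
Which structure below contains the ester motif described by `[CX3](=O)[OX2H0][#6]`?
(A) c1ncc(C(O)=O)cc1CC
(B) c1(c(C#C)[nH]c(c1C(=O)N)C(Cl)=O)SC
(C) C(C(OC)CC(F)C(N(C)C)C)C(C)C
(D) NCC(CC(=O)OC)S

D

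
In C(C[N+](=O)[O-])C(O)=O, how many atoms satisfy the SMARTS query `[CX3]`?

The query [CX3] means: C with X3: aliphatic carbon with exactly 3 total connections.
Check the 8 heavy atoms by environment: 2× C (X4) → no; 1× C (X3) → match; 2× O (X1) → no; 1× O (X2) → no; 1× N (charge +1, X3) → no; 1× O (charge -1, X1) → no.
That gives 1 matching atom.

1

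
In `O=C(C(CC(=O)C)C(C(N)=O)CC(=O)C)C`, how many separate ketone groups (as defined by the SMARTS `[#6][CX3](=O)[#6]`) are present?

3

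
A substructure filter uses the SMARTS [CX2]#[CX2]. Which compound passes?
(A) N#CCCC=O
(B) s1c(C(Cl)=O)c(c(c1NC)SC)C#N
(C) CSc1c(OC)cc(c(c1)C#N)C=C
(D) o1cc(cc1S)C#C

[CX2]#[CX2] describes a carbon-carbon triple bond (an alkyne).
(A) has a nitrile (-C#N) but the triple bond is C#N, not C#C.
(B) has a nitrile (-C#N) but the triple bond is C#N, not C#C.
(C) has a nitrile (-C#N) but the triple bond is C#N, not C#C.
(D) contains an ethynyl group (-C#CH), which satisfies every atom and bond constraint.
So the answer is (D).

D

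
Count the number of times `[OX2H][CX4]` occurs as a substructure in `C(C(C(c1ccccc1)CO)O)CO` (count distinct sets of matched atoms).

[OX2H][CX4] is the SMARTS for an aliphatic alcohol: a hydroxyl oxygen bound to an sp3 (X4) carbon.
The molecule carries 3 separate instances of a hydroxyl group (-OH) meeting every constraint; each maps to a distinct set of atoms, giving 3 matches.

3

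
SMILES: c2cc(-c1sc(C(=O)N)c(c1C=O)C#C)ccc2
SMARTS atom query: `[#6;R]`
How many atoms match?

10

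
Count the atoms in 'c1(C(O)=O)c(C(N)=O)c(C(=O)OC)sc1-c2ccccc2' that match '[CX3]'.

Check the 21 heavy atoms by environment: 1× s (aromatic, X2) → no; 10× c (aromatic, X3) → no; 3× C (X3) → match; 3× O (X1) → no; 2× O (X2) → no; 1× C (X4) → no; 1× N (X3) → no.
That gives 3 matching atoms.

3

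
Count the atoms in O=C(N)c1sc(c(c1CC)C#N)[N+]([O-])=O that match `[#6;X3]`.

5

The query [#6;X3] means: any carbon (aromatic or not) with three total connections.
Check the 15 heavy atoms by environment: 1× s (aromatic, X2) → no; 4× c (aromatic, X3) → match; 2× C (X4) → no; 1× C (X3) → match; 2× O (X1) → no; 1× N (X3) → no; 1× C (X2) → no; 1× N (X1) → no; 1× N (charge +1, X3) → no; 1× O (charge -1, X1) → no.
Summing the matching environments: 4 + 1 = 5 matching atoms.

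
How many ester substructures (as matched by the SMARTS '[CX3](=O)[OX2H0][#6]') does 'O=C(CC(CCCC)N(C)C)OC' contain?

[CX3](=O)[OX2H0][#6] is the SMARTS for an ester: a carbonyl carbon bonded to an oxygen that is itself bonded to carbon (no H on that O).
Exactly one fragment in the molecule meets all constraints, giving 1 match.

1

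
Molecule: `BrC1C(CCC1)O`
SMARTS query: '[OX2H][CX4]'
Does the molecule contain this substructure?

Yes

The pattern [OX2H][CX4] describes a hydroxyl oxygen bound to an sp3 (X4) carbon — an aliphatic alcohol.
The molecule carries a hydroxyl group (-OH), whose atoms satisfy every constraint of the query, so the pattern matches.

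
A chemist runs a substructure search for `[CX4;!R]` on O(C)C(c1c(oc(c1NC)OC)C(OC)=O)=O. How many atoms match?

4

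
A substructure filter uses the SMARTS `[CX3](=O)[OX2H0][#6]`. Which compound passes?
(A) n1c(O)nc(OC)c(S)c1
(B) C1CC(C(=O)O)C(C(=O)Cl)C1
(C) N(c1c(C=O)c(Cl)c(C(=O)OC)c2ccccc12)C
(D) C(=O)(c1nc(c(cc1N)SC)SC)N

C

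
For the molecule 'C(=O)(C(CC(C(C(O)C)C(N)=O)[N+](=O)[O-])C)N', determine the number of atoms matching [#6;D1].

2

The query [#6;D1] means: carbon bonded to exactly one heavy atom.
Check the 17 heavy atoms by environment: 2× C (D1) → match; 6× C (D3) → no; 1× C (D2) → no; 4× O (D1) → no; 2× N (D1) → no; 1× N (charge +1, D3) → no; 1× O (charge -1, D1) → no.
That gives 2 matching atoms.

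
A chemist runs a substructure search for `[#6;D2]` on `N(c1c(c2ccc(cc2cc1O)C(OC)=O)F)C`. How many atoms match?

4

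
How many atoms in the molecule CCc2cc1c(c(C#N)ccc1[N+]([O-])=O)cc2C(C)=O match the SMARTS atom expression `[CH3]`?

Check the 20 heavy atoms by environment: 6× c (aromatic, H0) → no; 4× c (aromatic, H1) → no; 2× C (H0) → no; 2× O (H0) → no; 2× C (H3) → match; 1× N (charge +1, H0) → no; 1× O (charge -1, H0) → no; 1× C (H2) → no; 1× N (H0) → no.
That gives 2 matching atoms.

2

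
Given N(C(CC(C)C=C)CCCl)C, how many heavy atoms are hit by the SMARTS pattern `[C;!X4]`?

The query [C;!X4] means: aliphatic carbon that does not have four total connections.
Check the 11 heavy atoms by environment: 7× C (X4) → no; 2× C (X3) → match; 1× N (X3) → no; 1× Cl (X1) → no.
That gives 2 matching atoms.

2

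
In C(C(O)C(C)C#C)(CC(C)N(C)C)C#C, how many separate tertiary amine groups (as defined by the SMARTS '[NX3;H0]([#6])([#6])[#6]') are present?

1

[NX3;H0]([#6])([#6])[#6] is the SMARTS for a tertiary amine: a trivalent nitrogen with no H, bonded to three carbons.
Exactly one fragment in the molecule meets all constraints, giving 1 match.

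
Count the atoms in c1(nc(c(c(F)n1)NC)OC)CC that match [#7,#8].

4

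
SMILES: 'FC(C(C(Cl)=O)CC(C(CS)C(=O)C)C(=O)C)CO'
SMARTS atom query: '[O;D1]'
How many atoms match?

4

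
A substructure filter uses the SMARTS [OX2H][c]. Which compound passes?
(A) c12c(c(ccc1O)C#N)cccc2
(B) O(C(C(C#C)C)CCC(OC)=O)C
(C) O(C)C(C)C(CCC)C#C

[OX2H][c] describes a hydroxyl oxygen attached to an aromatic carbon (a phenol).
(A) contains a hydroxyl group (-OH), which satisfies every atom and bond constraint.
(B) has a methoxy ether (-OCH3) but the oxygen has H0, not H1.
(C) has a methoxy ether (-OCH3) but the oxygen has H0, not H1.
So the answer is (A).

A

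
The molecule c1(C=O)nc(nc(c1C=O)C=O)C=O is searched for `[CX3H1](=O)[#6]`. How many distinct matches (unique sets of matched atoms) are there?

[CX3H1](=O)[#6] is the SMARTS for an aldehyde: an sp2 carbon with one H, double-bonded to O and single-bonded to carbon.
The molecule carries 4 separate instances of an aldehyde (-CHO) meeting every constraint; each maps to a distinct set of atoms, giving 4 matches.

4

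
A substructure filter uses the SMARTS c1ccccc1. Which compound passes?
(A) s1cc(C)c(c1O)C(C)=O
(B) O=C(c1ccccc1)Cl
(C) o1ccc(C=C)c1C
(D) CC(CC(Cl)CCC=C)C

c1ccccc1 describes six aromatic carbons in a ring (a benzene ring).
(A) has a methyl group (-CH3) but no six-membered all-carbon aromatic ring is present.
(B) contains the required atom environment, so the pattern matches.
(C) has a methyl group (-CH3) but no six-membered all-carbon aromatic ring is present.
(D) has a methyl group (-CH3) but no six-membered all-carbon aromatic ring is present.
So the answer is (B).

B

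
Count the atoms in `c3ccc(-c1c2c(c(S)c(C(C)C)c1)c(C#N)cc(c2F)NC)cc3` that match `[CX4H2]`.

0

Check the 25 heavy atoms by environment: 9× c (aromatic, H0, X3) → no; 7× c (aromatic, H1, X3) → no; 1× C (H0, X2) → no; 1× N (H0, X1) → no; 1× C (H1, X4) → no; 3× C (H3, X4) → no; 1× N (H1, X3) → no; 1× F (H0, X1) → no; 1× S (H1, X2) → no.
No environment satisfies the query, so 0 matching atoms.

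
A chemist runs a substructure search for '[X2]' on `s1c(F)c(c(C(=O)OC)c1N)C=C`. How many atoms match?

2

Check the 13 heavy atoms by environment: 1× s (aromatic, X2) → match; 4× c (aromatic, X3) → no; 3× C (X3) → no; 1× N (X3) → no; 1× F (X1) → no; 1× O (X1) → no; 1× O (X2) → match; 1× C (X4) → no.
Summing the matching environments: 1 + 1 = 2 matching atoms.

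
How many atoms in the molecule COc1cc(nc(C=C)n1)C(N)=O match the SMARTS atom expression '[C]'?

4

The query [C] means: uppercase C matches aliphatic (non-aromatic) carbon only.
Check the 13 heavy atoms by environment: 2× n (aromatic) → no; 4× c (aromatic) → no; 4× C → match; 2× O → no; 1× N → no.
That gives 4 matching atoms.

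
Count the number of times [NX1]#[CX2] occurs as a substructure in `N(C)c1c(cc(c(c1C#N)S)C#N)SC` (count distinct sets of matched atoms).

2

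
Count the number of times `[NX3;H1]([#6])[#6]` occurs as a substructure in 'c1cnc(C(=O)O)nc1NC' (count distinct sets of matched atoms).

1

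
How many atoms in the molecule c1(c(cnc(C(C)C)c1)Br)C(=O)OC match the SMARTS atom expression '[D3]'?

5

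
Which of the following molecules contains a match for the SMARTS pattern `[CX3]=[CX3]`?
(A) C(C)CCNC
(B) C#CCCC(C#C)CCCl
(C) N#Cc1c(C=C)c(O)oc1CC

C

[CX3]=[CX3] describes a non-aromatic C=C double bond between two sp2 carbons (an alkene).
(A) has an ethyl group (-CH2CH3) but its C-C bond is a single bond between CX4 carbons, not CX3=CX3.
(B) has an ethynyl group (-C#CH) but the C-C bond is a triple bond, not a double bond.
(C) contains a vinyl group (-CH=CH2), which satisfies every atom and bond constraint.
So the answer is (C).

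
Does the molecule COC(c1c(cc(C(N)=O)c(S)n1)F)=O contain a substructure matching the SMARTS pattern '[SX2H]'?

The pattern [SX2H] describes an aliphatic sulfur with two connections, one being H — a thiol.
The molecule carries a thiol (-SH), whose atoms satisfy every constraint of the query, so the pattern matches.

Yes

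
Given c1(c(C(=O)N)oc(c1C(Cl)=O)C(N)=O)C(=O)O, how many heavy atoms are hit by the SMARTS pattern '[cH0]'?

4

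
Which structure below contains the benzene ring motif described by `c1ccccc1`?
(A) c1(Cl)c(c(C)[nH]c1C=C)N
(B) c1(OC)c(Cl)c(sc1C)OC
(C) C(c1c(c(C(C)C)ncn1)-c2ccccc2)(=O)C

C

c1ccccc1 describes six aromatic carbons in a ring (a benzene ring).
(A) has a methyl group (-CH3) but no six-membered all-carbon aromatic ring is present.
(B) has a methyl group (-CH3) but no six-membered all-carbon aromatic ring is present.
(C) contains a phenyl ring, which satisfies every atom and bond constraint.
So the answer is (C).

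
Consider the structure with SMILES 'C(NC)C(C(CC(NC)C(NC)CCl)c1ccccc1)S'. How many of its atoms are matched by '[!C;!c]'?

The query [!C;!c] means: neither aliphatic nor aromatic carbon — same as [!#6].
Check the 21 heavy atoms by environment: 10× C → no; 6× c (aromatic) → no; 3× N → match; 1× Cl → match; 1× S → match.
Summing the matching environments: 3 + 1 + 1 = 5 matching atoms.

5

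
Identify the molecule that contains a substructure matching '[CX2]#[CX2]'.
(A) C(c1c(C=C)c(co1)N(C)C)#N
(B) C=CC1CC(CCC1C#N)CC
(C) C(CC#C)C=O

C

[CX2]#[CX2] describes a carbon-carbon triple bond (an alkyne).
(A) has a vinyl group (-CH=CH2) but the C=C is a double bond; both carbons are CX3, not CX2.
(B) has a vinyl group (-CH=CH2) but the C=C is a double bond; both carbons are CX3, not CX2.
(C) contains an ethynyl group (-C#CH), which satisfies every atom and bond constraint.
So the answer is (C).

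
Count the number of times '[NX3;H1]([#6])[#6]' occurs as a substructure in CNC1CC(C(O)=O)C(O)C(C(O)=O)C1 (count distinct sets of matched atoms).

1

[NX3;H1]([#6])[#6] is the SMARTS for a secondary amine: a trivalent nitrogen with one H, bonded to two carbons.
Exactly one fragment in the molecule meets all constraints, giving 1 match.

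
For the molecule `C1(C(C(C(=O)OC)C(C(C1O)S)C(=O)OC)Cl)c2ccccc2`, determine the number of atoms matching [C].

The query [C] means: uppercase C matches aliphatic (non-aromatic) carbon only.
Check the 23 heavy atoms by environment: 10× C → match; 1× Cl → no; 5× O → no; 1× S → no; 6× c (aromatic) → no.
That gives 10 matching atoms.

10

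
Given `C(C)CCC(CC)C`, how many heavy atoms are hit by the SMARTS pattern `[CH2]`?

4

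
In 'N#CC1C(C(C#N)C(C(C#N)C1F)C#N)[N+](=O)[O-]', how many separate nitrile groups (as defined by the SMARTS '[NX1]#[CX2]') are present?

[NX1]#[CX2] is the SMARTS for a nitrile: a nitrogen triple-bonded to a two-connected carbon.
The molecule carries 4 separate instances of a nitrile (-C#N) meeting every constraint; each maps to a distinct set of atoms, giving 4 matches.

4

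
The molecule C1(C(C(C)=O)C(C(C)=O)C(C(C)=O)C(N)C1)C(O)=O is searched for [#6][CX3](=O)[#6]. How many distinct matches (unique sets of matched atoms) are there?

3

[#6][CX3](=O)[#6] is the SMARTS for a ketone: a carbonyl carbon (no H) flanked by two carbons.
The molecule carries 3 separate instances of an acetyl/ketone group (-C(=O)CH3) meeting every constraint; each maps to a distinct set of atoms, giving 3 matches.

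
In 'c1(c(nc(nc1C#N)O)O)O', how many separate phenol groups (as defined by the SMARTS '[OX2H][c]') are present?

3

[OX2H][c] is the SMARTS for a phenol: a hydroxyl oxygen attached to an aromatic carbon.
The molecule carries 3 separate instances of a hydroxyl group (-OH) meeting every constraint; each maps to a distinct set of atoms, giving 3 matches.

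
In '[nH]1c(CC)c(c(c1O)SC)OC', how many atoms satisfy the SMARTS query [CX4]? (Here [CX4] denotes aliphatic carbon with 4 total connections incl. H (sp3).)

4

Check the 12 heavy atoms by environment: 1× n (aromatic, X3) → no; 4× c (aromatic, X3) → no; 1× S (X2) → no; 4× C (X4) → match; 2× O (X2) → no.
That gives 4 matching atoms.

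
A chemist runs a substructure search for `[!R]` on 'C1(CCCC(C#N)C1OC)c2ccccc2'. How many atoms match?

4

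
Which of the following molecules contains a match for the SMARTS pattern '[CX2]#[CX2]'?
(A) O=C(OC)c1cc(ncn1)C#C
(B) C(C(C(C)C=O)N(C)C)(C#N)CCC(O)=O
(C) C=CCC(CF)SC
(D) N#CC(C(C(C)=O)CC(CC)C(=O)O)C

A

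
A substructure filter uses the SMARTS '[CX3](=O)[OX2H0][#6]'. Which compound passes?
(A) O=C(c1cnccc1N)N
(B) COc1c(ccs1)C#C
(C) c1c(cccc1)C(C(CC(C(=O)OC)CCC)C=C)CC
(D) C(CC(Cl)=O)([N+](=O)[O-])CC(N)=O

C

[CX3](=O)[OX2H0][#6] describes a carbonyl carbon bonded to an oxygen that is itself bonded to carbon (no H on that O) (an ester).
(A) has a primary amide (-C(=O)NH2) but the carbonyl is bonded to N, not to an O-C linkage.
(B) has a methoxy ether (-OCH3) but the ether oxygen is not adjacent to a C=O carbon.
(C) contains a methyl-ester group (-C(=O)OCH3), which satisfies every atom and bond constraint.
(D) has a primary amide (-C(=O)NH2) but the carbonyl is bonded to N, not to an O-C linkage.
So the answer is (C).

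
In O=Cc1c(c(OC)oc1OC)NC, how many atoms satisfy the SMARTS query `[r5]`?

5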